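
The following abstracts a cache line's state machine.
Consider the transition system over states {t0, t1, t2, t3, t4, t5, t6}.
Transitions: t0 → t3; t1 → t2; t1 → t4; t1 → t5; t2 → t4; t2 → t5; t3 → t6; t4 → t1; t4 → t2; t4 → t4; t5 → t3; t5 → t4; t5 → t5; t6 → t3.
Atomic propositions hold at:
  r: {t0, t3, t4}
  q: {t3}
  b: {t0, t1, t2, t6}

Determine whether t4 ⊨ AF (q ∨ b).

No

Sat(q ∨ b) = {t0, t1, t2, t3, t6}
AF (q ∨ b): least fixpoint, start Z0 = {t0, t1, t2, t3, t6}, add states with every successor in Z. Already a fixed point.
Sat(AF (q ∨ b)) = {t0, t1, t2, t3, t6}
t4 ∉ Sat(AF (q ∨ b)) = {t0, t1, t2, t3, t6}, so the formula does not hold at t4.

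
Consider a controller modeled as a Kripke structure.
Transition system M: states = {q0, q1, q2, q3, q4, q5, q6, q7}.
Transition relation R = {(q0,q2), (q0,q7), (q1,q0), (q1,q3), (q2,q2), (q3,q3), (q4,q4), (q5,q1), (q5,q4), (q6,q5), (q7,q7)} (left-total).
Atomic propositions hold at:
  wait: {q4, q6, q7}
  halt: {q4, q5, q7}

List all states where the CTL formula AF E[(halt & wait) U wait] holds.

Sat(halt & wait) = {q4, q7}
E[(halt & wait) U wait]: least fixpoint, start Z0 = Sat(wait) = {q4, q6, q7}, add states in Sat(halt & wait) with some successor in Z. Already a fixed point.
Sat(E[(halt & wait) U wait]) = {q4, q6, q7}
AF E[(halt & wait) U wait]: least fixpoint, start Z0 = {q4, q6, q7}, add states with every successor in Z. Already a fixed point.
Sat(AF E[(halt & wait) U wait]) = {q4, q6, q7}

{q4, q6, q7}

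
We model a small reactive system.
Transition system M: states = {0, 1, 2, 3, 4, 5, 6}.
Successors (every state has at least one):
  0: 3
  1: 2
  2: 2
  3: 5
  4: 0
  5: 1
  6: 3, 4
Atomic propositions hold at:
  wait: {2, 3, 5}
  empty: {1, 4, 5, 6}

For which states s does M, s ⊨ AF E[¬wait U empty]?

{0, 1, 3, 4, 5, 6}

Sat(¬wait) = {0, 1, 4, 6}
E[¬wait U empty]: least fixpoint, start Z0 = Sat(empty) = {1, 4, 5, 6}, add states in Sat(¬wait) with some successor in Z. Already a fixed point.
Sat(E[¬wait U empty]) = {1, 4, 5, 6}
AF E[¬wait U empty]: least fixpoint, start Z0 = {1, 4, 5, 6}, add states with every successor in Z. Z1 = {1, 3, 4, 5, 6}; Z2 = {0, 1, 3, 4, 5, 6}; fixed.
Sat(AF E[¬wait U empty]) = {0, 1, 3, 4, 5, 6}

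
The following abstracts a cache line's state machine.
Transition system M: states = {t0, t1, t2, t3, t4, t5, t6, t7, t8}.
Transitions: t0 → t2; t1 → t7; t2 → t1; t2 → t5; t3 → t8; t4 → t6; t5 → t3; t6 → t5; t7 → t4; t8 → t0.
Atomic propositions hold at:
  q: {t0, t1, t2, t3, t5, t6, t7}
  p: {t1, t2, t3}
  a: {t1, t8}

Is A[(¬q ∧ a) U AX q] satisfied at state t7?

Sat(¬q) = {t4, t8}
Sat(¬q ∧ a) = {t8}
Sat(AX q) = {s : every successor in {t0, t1, t2, t3, t5, t6, t7}} = {t0, t1, t2, t4, t5, t6, t8}
A[(¬q ∧ a) U AX q]: least fixpoint, start Z0 = Sat(AX q) = {t0, t1, t2, t4, t5, t6, t8}, add states in Sat(¬q ∧ a) with every successor in Z. Already a fixed point.
Sat(A[(¬q ∧ a) U AX q]) = {t0, t1, t2, t4, t5, t6, t8}
t7 ∉ Sat(A[(¬q ∧ a) U AX q]) = {t0, t1, t2, t4, t5, t6, t8}, so the formula does not hold at t7.

No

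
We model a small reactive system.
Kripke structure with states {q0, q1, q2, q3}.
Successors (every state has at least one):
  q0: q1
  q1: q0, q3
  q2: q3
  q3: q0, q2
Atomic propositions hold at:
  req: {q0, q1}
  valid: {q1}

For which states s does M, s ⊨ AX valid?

{q0}

Sat(AX valid) = {s : every successor in {q1}} = {q0}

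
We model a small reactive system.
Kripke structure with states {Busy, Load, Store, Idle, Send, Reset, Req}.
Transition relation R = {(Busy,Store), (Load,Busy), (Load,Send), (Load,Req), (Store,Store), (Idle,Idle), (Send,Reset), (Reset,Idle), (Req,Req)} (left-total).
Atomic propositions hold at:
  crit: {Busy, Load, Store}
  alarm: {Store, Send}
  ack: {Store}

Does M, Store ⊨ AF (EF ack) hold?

EF ack: least fixpoint, start Z0 = {Store}, add states with some successor in Z. Z1 = {Busy, Store}; Z2 = {Busy, Load, Store}; fixed.
Sat(EF ack) = {Busy, Load, Store}
AF (EF ack): least fixpoint, start Z0 = {Busy, Load, Store}, add states with every successor in Z. Already a fixed point.
Sat(AF (EF ack)) = {Busy, Load, Store}
Store ∈ Sat(AF (EF ack)) = {Busy, Load, Store}, so the formula holds at Store.

Yes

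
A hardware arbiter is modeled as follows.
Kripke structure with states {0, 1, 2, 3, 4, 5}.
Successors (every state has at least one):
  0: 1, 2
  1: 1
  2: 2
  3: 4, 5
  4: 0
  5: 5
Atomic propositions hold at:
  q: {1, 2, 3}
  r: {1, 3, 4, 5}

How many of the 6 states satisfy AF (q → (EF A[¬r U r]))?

Sat(¬r) = {0, 2}
A[¬r U r]: least fixpoint, start Z0 = Sat(r) = {1, 3, 4, 5}, add states in Sat(¬r) with every successor in Z. Already a fixed point.
Sat(A[¬r U r]) = {1, 3, 4, 5}
EF A[¬r U r]: least fixpoint, start Z0 = {1, 3, 4, 5}, add states with some successor in Z. Z1 = {0, 1, 3, 4, 5}; fixed.
Sat(EF A[¬r U r]) = {0, 1, 3, 4, 5}
Sat(q → (EF A[¬r U r])) = {0, 1, 3, 4, 5}
AF (q → (EF A[¬r U r])): least fixpoint, start Z0 = {0, 1, 3, 4, 5}, add states with every successor in Z. Already a fixed point.
Sat(AF (q → (EF A[¬r U r]))) = {0, 1, 3, 4, 5}
|Sat(AF (q → (EF A[¬r U r])))| = |{0, 1, 3, 4, 5}| = 5.

5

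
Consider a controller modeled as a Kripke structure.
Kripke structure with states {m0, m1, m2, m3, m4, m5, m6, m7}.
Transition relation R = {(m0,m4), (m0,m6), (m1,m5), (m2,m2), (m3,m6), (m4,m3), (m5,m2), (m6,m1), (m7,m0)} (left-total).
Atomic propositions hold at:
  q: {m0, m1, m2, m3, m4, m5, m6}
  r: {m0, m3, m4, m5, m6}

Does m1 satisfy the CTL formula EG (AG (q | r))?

Sat(q | r) = {m0, m1, m2, m3, m4, m5, m6}
AG (q | r): greatest fixpoint, start Z0 = {m0, m1, m2, m3, m4, m5, m6}, keep only states in Sat with every successor in Z. Already a fixed point.
Sat(AG (q | r)) = {m0, m1, m2, m3, m4, m5, m6}
EG (AG (q | r)): greatest fixpoint, start Z0 = {m0, m1, m2, m3, m4, m5, m6}, keep only states in Sat with some successor in Z. Already a fixed point.
Sat(EG (AG (q | r))) = {m0, m1, m2, m3, m4, m5, m6}
m1 ∈ Sat(EG (AG (q | r))) = {m0, m1, m2, m3, m4, m5, m6}, so the formula holds at m1.

Yes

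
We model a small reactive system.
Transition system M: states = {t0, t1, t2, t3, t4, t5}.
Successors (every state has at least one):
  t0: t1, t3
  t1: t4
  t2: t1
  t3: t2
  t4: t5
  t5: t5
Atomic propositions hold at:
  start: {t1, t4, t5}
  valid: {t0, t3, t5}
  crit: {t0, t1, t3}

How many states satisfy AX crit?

Sat(AX crit) = {s : every successor in {t0, t1, t3}} = {t0, t2}
|Sat(AX crit)| = |{t0, t2}| = 2.

2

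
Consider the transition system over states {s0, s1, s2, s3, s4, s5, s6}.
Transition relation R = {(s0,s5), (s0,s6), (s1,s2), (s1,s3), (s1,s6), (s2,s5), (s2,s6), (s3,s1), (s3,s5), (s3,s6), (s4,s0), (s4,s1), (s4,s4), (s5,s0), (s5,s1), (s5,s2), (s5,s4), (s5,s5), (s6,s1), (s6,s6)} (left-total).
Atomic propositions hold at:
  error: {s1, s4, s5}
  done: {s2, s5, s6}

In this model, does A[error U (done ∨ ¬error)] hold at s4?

No

Sat(¬error) = {s0, s2, s3, s6}
Sat(done ∨ ¬error) = {s0, s2, s3, s5, s6}
A[error U (done ∨ ¬error)]: least fixpoint, start Z0 = Sat((done ∨ ¬error)) = {s0, s2, s3, s5, s6}, add states in Sat(error) with every successor in Z. Z1 = {s0, s1, s2, s3, s5, s6}; fixed.
Sat(A[error U (done ∨ ¬error)]) = {s0, s1, s2, s3, s5, s6}
s4 ∉ Sat(A[error U (done ∨ ¬error)]) = {s0, s1, s2, s3, s5, s6}, so the formula does not hold at s4.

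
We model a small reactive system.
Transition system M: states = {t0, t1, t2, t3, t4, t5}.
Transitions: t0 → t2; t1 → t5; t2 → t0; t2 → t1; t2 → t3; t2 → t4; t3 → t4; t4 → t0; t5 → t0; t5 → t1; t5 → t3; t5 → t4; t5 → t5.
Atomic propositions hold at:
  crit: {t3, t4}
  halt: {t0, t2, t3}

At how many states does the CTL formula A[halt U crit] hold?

2

A[halt U crit]: least fixpoint, start Z0 = Sat(crit) = {t3, t4}, add states in Sat(halt) with every successor in Z. Already a fixed point.
Sat(A[halt U crit]) = {t3, t4}
|Sat(A[halt U crit])| = |{t3, t4}| = 2.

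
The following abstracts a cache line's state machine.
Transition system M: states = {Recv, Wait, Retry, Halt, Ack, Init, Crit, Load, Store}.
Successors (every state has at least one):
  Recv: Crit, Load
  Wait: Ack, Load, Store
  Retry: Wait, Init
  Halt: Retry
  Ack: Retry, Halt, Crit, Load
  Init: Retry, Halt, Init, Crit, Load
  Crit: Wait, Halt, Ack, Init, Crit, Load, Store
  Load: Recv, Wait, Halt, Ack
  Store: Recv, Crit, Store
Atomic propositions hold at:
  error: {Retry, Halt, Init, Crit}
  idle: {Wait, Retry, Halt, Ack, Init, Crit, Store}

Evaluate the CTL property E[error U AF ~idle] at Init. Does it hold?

Yes

Sat(~idle) = {Recv, Load}
AF ~idle: least fixpoint, start Z0 = {Recv, Load}, add states with every successor in Z. Already a fixed point.
Sat(AF ~idle) = {Recv, Load}
E[error U AF ~idle]: least fixpoint, start Z0 = Sat(AF ~idle) = {Recv, Load}, add states in Sat(error) with some successor in Z. Z1 = {Recv, Init, Crit, Load}; Z2 = {Recv, Retry, Init, Crit, Load}; Z3 = {Recv, Retry, Halt, Init, Crit, Load}; fixed.
Sat(E[error U AF ~idle]) = {Recv, Retry, Halt, Init, Crit, Load}
Init ∈ Sat(E[error U AF ~idle]) = {Recv, Retry, Halt, Init, Crit, Load}, so the formula holds at Init.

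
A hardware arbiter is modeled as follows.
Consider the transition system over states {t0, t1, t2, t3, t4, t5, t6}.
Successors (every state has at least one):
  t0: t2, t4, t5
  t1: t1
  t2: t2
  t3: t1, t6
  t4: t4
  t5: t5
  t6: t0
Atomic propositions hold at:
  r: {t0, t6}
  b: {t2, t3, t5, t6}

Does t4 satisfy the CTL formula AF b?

AF b: least fixpoint, start Z0 = {t2, t3, t5, t6}, add states with every successor in Z. Already a fixed point.
Sat(AF b) = {t2, t3, t5, t6}
t4 ∉ Sat(AF b) = {t2, t3, t5, t6}, so the formula does not hold at t4.

No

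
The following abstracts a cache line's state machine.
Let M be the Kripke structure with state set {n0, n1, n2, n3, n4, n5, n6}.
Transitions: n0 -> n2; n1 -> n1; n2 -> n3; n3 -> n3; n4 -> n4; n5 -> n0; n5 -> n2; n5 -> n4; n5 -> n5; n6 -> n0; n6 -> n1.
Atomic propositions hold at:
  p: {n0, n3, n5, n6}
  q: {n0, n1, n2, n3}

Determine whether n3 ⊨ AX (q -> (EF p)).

Yes

EF p: least fixpoint, start Z0 = {n0, n3, n5, n6}, add states with some successor in Z. Z1 = {n0, n2, n3, n5, n6}; fixed.
Sat(EF p) = {n0, n2, n3, n5, n6}
Sat(q -> (EF p)) = {n0, n2, n3, n4, n5, n6}
Sat(AX (q -> (EF p))) = {s : every successor in {n0, n2, n3, n4, n5, n6}} = {n0, n2, n3, n4, n5}
n3 ∈ Sat(AX (q -> (EF p))) = {n0, n2, n3, n4, n5}, so the formula holds at n3.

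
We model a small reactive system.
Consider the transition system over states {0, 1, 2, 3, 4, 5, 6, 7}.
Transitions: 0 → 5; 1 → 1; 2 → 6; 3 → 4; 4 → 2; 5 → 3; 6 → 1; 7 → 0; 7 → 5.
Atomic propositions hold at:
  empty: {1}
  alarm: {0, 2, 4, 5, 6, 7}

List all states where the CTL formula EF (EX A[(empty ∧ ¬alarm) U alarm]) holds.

Sat(¬alarm) = {1, 3}
Sat(empty ∧ ¬alarm) = {1}
A[(empty ∧ ¬alarm) U alarm]: least fixpoint, start Z0 = Sat(alarm) = {0, 2, 4, 5, 6, 7}, add states in Sat(empty ∧ ¬alarm) with every successor in Z. Already a fixed point.
Sat(A[(empty ∧ ¬alarm) U alarm]) = {0, 2, 4, 5, 6, 7}
Sat(EX A[(empty ∧ ¬alarm) U alarm]) = {s : some successor in {0, 2, 4, 5, 6, 7}} = {0, 2, 3, 4, 7}
EF (EX A[(empty ∧ ¬alarm) U alarm]): least fixpoint, start Z0 = {0, 2, 3, 4, 7}, add states with some successor in Z. Z1 = {0, 2, 3, 4, 5, 7}; fixed.
Sat(EF (EX A[(empty ∧ ¬alarm) U alarm])) = {0, 2, 3, 4, 5, 7}

{0, 2, 3, 4, 5, 7}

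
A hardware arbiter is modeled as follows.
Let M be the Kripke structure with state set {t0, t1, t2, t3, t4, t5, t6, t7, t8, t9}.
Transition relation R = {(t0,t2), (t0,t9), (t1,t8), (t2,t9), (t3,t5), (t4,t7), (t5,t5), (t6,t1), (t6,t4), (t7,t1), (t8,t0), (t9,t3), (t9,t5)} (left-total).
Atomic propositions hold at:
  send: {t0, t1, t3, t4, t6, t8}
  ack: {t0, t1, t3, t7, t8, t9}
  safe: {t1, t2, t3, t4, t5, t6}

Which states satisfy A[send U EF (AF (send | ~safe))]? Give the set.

Sat(~safe) = {t0, t7, t8, t9}
Sat(send | ~safe) = {t0, t1, t3, t4, t6, t7, t8, t9}
AF (send | ~safe): least fixpoint, start Z0 = {t0, t1, t3, t4, t6, t7, t8, t9}, add states with every successor in Z. Z1 = {t0, t1, t2, t3, t4, t6, t7, t8, t9}; fixed.
Sat(AF (send | ~safe)) = {t0, t1, t2, t3, t4, t6, t7, t8, t9}
EF (AF (send | ~safe)): least fixpoint, start Z0 = {t0, t1, t2, t3, t4, t6, t7, t8, t9}, add states with some successor in Z. Already a fixed point.
Sat(EF (AF (send | ~safe))) = {t0, t1, t2, t3, t4, t6, t7, t8, t9}
A[send U EF (AF (send | ~safe))]: least fixpoint, start Z0 = Sat(EF (AF (send | ~safe))) = {t0, t1, t2, t3, t4, t6, t7, t8, t9}, add states in Sat(send) with every successor in Z. Already a fixed point.
Sat(A[send U EF (AF (send | ~safe))]) = {t0, t1, t2, t3, t4, t6, t7, t8, t9}

{t0, t1, t2, t3, t4, t6, t7, t8, t9}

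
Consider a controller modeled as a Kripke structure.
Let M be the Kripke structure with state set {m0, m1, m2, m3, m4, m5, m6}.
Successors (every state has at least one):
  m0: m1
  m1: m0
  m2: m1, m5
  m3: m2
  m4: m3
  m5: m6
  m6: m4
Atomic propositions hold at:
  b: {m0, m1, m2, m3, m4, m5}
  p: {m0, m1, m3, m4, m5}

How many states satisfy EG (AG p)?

AG p: greatest fixpoint, start Z0 = {m0, m1, m3, m4, m5}, keep only states in Sat with every successor in Z. Z1 = {m0, m1, m4}; Z2 = {m0, m1}; fixed.
Sat(AG p) = {m0, m1}
EG (AG p): greatest fixpoint, start Z0 = {m0, m1}, keep only states in Sat with some successor in Z. Already a fixed point.
Sat(EG (AG p)) = {m0, m1}
|Sat(EG (AG p))| = |{m0, m1}| = 2.

2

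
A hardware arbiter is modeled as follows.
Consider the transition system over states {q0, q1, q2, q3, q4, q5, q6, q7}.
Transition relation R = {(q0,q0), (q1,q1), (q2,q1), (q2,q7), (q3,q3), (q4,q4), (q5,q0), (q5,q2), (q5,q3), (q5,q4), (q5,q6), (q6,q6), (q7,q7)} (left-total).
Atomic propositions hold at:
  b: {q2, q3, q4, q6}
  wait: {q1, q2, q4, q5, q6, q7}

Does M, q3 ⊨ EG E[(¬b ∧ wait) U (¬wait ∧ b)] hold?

Yes

Sat(¬b) = {q0, q1, q5, q7}
Sat(¬b ∧ wait) = {q1, q5, q7}
Sat(¬wait) = {q0, q3}
Sat(¬wait ∧ b) = {q3}
E[(¬b ∧ wait) U (¬wait ∧ b)]: least fixpoint, start Z0 = Sat((¬wait ∧ b)) = {q3}, add states in Sat(¬b ∧ wait) with some successor in Z. Z1 = {q3, q5}; fixed.
Sat(E[(¬b ∧ wait) U (¬wait ∧ b)]) = {q3, q5}
EG E[(¬b ∧ wait) U (¬wait ∧ b)]: greatest fixpoint, start Z0 = {q3, q5}, keep only states in Sat with some successor in Z. Already a fixed point.
Sat(EG E[(¬b ∧ wait) U (¬wait ∧ b)]) = {q3, q5}
q3 ∈ Sat(EG E[(¬b ∧ wait) U (¬wait ∧ b)]) = {q3, q5}, so the formula holds at q3.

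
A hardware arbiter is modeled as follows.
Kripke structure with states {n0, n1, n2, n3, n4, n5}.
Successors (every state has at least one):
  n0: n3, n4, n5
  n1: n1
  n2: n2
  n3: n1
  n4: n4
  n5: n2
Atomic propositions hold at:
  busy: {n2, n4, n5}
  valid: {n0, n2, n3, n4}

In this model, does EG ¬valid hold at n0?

Sat(¬valid) = {n1, n5}
EG ¬valid: greatest fixpoint, start Z0 = {n1, n5}, keep only states in Sat with some successor in Z. Z1 = {n1}; fixed.
Sat(EG ¬valid) = {n1}
n0 ∉ Sat(EG ¬valid) = {n1}, so the formula does not hold at n0.

No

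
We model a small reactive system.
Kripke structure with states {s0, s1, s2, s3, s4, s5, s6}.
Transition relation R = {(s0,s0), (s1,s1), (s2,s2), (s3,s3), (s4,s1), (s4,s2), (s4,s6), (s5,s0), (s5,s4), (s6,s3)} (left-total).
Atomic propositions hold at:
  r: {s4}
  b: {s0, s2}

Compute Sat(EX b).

{s0, s2, s4, s5}

Sat(EX b) = {s : some successor in {s0, s2}} = {s0, s2, s4, s5}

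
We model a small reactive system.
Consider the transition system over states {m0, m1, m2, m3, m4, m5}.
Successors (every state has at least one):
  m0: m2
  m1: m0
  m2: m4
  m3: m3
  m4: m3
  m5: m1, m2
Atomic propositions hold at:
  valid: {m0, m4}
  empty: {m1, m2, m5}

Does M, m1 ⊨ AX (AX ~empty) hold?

No

Sat(~empty) = {m0, m3, m4}
Sat(AX ~empty) = {s : every successor in {m0, m3, m4}} = {m1, m2, m3, m4}
Sat(AX (AX ~empty)) = {s : every successor in {m1, m2, m3, m4}} = {m0, m2, m3, m4, m5}
m1 ∉ Sat(AX (AX ~empty)) = {m0, m2, m3, m4, m5}, so the formula does not hold at m1.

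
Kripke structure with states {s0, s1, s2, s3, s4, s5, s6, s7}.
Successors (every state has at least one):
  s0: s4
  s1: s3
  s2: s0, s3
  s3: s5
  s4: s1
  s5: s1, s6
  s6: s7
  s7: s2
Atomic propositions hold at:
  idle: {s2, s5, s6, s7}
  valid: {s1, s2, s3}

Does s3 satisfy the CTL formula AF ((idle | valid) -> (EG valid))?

No

Sat(idle | valid) = {s1, s2, s3, s5, s6, s7}
EG valid: greatest fixpoint, start Z0 = {s1, s2, s3}, keep only states in Sat with some successor in Z. Z1 = {s1, s2}; Z2 = ∅; fixed.
Sat(EG valid) = ∅
Sat((idle | valid) -> (EG valid)) = {s0, s4}
AF ((idle | valid) -> (EG valid)): least fixpoint, start Z0 = {s0, s4}, add states with every successor in Z. Already a fixed point.
Sat(AF ((idle | valid) -> (EG valid))) = {s0, s4}
s3 ∉ Sat(AF ((idle | valid) -> (EG valid))) = {s0, s4}, so the formula does not hold at s3.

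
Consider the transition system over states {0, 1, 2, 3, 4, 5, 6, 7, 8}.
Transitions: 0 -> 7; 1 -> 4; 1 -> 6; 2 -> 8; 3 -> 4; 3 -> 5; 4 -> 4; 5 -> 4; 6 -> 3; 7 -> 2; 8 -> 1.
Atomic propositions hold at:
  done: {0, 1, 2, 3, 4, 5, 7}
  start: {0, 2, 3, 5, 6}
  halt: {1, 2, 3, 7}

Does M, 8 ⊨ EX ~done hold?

Sat(~done) = {6, 8}
Sat(EX ~done) = {s : some successor in {6, 8}} = {1, 2}
8 ∉ Sat(EX ~done) = {1, 2}, so the formula does not hold at 8.

No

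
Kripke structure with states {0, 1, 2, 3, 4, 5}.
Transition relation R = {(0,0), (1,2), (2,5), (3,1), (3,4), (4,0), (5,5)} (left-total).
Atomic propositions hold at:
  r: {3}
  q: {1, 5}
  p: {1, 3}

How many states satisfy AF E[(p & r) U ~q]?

5

Sat(p & r) = {3}
Sat(~q) = {0, 2, 3, 4}
E[(p & r) U ~q]: least fixpoint, start Z0 = Sat(~q) = {0, 2, 3, 4}, add states in Sat(p & r) with some successor in Z. Already a fixed point.
Sat(E[(p & r) U ~q]) = {0, 2, 3, 4}
AF E[(p & r) U ~q]: least fixpoint, start Z0 = {0, 2, 3, 4}, add states with every successor in Z. Z1 = {0, 1, 2, 3, 4}; fixed.
Sat(AF E[(p & r) U ~q]) = {0, 1, 2, 3, 4}
|Sat(AF E[(p & r) U ~q])| = |{0, 1, 2, 3, 4}| = 5.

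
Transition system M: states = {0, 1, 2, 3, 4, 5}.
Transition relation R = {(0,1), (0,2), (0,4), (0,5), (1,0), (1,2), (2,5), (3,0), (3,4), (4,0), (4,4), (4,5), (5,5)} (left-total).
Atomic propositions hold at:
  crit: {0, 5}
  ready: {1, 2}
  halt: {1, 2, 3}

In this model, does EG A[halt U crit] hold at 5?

Yes

A[halt U crit]: least fixpoint, start Z0 = Sat(crit) = {0, 5}, add states in Sat(halt) with every successor in Z. Z1 = {0, 2, 5}; Z2 = {0, 1, 2, 5}; fixed.
Sat(A[halt U crit]) = {0, 1, 2, 5}
EG A[halt U crit]: greatest fixpoint, start Z0 = {0, 1, 2, 5}, keep only states in Sat with some successor in Z. Already a fixed point.
Sat(EG A[halt U crit]) = {0, 1, 2, 5}
5 ∈ Sat(EG A[halt U crit]) = {0, 1, 2, 5}, so the formula holds at 5.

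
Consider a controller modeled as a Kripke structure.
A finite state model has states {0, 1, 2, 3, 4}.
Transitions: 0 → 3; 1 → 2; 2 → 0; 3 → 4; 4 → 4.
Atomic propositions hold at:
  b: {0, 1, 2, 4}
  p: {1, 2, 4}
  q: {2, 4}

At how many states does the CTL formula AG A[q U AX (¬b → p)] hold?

Sat(¬b) = {3}
Sat(¬b → p) = {0, 1, 2, 4}
Sat(AX (¬b → p)) = {s : every successor in {0, 1, 2, 4}} = {1, 2, 3, 4}
A[q U AX (¬b → p)]: least fixpoint, start Z0 = Sat(AX (¬b → p)) = {1, 2, 3, 4}, add states in Sat(q) with every successor in Z. Already a fixed point.
Sat(A[q U AX (¬b → p)]) = {1, 2, 3, 4}
AG A[q U AX (¬b → p)]: greatest fixpoint, start Z0 = {1, 2, 3, 4}, keep only states in Sat with every successor in Z. Z1 = {1, 3, 4}; Z2 = {3, 4}; fixed.
Sat(AG A[q U AX (¬b → p)]) = {3, 4}
|Sat(AG A[q U AX (¬b → p)])| = |{3, 4}| = 2.

2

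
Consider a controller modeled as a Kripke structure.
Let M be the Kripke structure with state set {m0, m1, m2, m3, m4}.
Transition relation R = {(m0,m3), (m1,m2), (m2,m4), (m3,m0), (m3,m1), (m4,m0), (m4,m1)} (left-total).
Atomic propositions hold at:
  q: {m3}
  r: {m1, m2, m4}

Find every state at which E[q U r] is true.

{m1, m2, m3, m4}

E[q U r]: least fixpoint, start Z0 = Sat(r) = {m1, m2, m4}, add states in Sat(q) with some successor in Z. Z1 = {m1, m2, m3, m4}; fixed.
Sat(E[q U r]) = {m1, m2, m3, m4}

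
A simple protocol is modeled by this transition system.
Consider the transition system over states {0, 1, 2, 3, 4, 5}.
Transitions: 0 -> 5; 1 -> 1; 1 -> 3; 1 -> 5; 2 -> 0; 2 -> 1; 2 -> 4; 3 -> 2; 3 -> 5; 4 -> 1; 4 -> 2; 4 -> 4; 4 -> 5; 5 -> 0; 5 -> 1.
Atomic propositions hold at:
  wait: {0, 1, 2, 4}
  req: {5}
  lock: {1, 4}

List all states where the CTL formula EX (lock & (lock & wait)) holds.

{1, 2, 4, 5}

Sat(lock & wait) = {1, 4}
Sat(lock & (lock & wait)) = {1, 4}
Sat(EX (lock & (lock & wait))) = {s : some successor in {1, 4}} = {1, 2, 4, 5}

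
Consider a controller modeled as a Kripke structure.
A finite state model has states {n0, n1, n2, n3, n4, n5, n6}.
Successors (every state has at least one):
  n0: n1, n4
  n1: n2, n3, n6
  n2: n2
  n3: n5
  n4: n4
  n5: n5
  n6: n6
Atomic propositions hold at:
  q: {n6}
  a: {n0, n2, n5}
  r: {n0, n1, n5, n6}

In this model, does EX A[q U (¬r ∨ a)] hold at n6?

Sat(¬r) = {n2, n3, n4}
Sat(¬r ∨ a) = {n0, n2, n3, n4, n5}
A[q U (¬r ∨ a)]: least fixpoint, start Z0 = Sat((¬r ∨ a)) = {n0, n2, n3, n4, n5}, add states in Sat(q) with every successor in Z. Already a fixed point.
Sat(A[q U (¬r ∨ a)]) = {n0, n2, n3, n4, n5}
Sat(EX A[q U (¬r ∨ a)]) = {s : some successor in {n0, n2, n3, n4, n5}} = {n0, n1, n2, n3, n4, n5}
n6 ∉ Sat(EX A[q U (¬r ∨ a)]) = {n0, n1, n2, n3, n4, n5}, so the formula does not hold at n6.

No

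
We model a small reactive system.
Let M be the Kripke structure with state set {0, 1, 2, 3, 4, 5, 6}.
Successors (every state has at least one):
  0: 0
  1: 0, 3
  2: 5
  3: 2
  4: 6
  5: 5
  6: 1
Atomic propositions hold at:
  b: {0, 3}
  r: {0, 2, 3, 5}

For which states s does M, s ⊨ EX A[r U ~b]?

{1, 2, 3, 4, 5, 6}

Sat(~b) = {1, 2, 4, 5, 6}
A[r U ~b]: least fixpoint, start Z0 = Sat(~b) = {1, 2, 4, 5, 6}, add states in Sat(r) with every successor in Z. Z1 = {1, 2, 3, 4, 5, 6}; fixed.
Sat(A[r U ~b]) = {1, 2, 3, 4, 5, 6}
Sat(EX A[r U ~b]) = {s : some successor in {1, 2, 3, 4, 5, 6}} = {1, 2, 3, 4, 5, 6}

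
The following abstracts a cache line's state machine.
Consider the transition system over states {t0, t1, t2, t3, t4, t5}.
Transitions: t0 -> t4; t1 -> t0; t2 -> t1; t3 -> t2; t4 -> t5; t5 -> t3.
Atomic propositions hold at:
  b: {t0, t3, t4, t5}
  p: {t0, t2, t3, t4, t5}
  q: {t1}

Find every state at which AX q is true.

Sat(AX q) = {s : every successor in {t1}} = {t2}

{t2}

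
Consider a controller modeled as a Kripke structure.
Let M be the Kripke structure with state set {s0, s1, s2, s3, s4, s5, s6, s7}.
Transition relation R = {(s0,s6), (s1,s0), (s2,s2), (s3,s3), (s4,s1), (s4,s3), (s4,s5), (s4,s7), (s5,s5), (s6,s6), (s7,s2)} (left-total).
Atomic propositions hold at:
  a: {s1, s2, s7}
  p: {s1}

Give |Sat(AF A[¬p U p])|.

1

Sat(¬p) = {s0, s2, s3, s4, s5, s6, s7}
A[¬p U p]: least fixpoint, start Z0 = Sat(p) = {s1}, add states in Sat(¬p) with every successor in Z. Already a fixed point.
Sat(A[¬p U p]) = {s1}
AF A[¬p U p]: least fixpoint, start Z0 = {s1}, add states with every successor in Z. Already a fixed point.
Sat(AF A[¬p U p]) = {s1}
|Sat(AF A[¬p U p])| = |{s1}| = 1.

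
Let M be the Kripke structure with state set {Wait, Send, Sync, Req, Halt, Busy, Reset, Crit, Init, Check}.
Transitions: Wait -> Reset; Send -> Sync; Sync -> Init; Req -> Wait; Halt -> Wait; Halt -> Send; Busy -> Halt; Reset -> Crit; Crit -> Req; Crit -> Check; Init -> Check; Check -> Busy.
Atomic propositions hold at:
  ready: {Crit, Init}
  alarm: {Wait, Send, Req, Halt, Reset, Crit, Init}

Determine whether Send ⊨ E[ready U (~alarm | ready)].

Sat(~alarm) = {Sync, Busy, Check}
Sat(~alarm | ready) = {Sync, Busy, Crit, Init, Check}
E[ready U (~alarm | ready)]: least fixpoint, start Z0 = Sat((~alarm | ready)) = {Sync, Busy, Crit, Init, Check}, add states in Sat(ready) with some successor in Z. Already a fixed point.
Sat(E[ready U (~alarm | ready)]) = {Sync, Busy, Crit, Init, Check}
Send ∉ Sat(E[ready U (~alarm | ready)]) = {Sync, Busy, Crit, Init, Check}, so the formula does not hold at Send.

No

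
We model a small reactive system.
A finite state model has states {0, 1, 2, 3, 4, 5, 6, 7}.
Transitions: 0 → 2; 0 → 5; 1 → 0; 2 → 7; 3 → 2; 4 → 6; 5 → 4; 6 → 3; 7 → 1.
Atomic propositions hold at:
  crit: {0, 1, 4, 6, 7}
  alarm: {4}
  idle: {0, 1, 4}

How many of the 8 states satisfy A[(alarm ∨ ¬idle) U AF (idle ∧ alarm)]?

2

Sat(¬idle) = {2, 3, 5, 6, 7}
Sat(alarm ∨ ¬idle) = {2, 3, 4, 5, 6, 7}
Sat(idle ∧ alarm) = {4}
AF (idle ∧ alarm): least fixpoint, start Z0 = {4}, add states with every successor in Z. Z1 = {4, 5}; fixed.
Sat(AF (idle ∧ alarm)) = {4, 5}
A[(alarm ∨ ¬idle) U AF (idle ∧ alarm)]: least fixpoint, start Z0 = Sat(AF (idle ∧ alarm)) = {4, 5}, add states in Sat(alarm ∨ ¬idle) with every successor in Z. Already a fixed point.
Sat(A[(alarm ∨ ¬idle) U AF (idle ∧ alarm)]) = {4, 5}
|Sat(A[(alarm ∨ ¬idle) U AF (idle ∧ alarm)])| = |{4, 5}| = 2.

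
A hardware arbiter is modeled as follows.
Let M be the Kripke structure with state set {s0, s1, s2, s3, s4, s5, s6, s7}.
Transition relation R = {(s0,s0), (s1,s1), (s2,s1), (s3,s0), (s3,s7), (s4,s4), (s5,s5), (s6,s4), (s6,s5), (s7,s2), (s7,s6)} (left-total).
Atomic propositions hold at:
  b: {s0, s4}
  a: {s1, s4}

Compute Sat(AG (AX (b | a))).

Sat(b | a) = {s0, s1, s4}
Sat(AX (b | a)) = {s : every successor in {s0, s1, s4}} = {s0, s1, s2, s4}
AG (AX (b | a)): greatest fixpoint, start Z0 = {s0, s1, s2, s4}, keep only states in Sat with every successor in Z. Already a fixed point.
Sat(AG (AX (b | a))) = {s0, s1, s2, s4}

{s0, s1, s2, s4}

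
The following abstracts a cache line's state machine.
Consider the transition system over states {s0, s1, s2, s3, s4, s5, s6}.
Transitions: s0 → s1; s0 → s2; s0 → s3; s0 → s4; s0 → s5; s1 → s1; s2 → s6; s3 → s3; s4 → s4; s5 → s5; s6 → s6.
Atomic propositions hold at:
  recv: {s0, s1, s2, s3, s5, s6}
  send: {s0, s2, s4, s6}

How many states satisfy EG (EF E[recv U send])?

4

E[recv U send]: least fixpoint, start Z0 = Sat(send) = {s0, s2, s4, s6}, add states in Sat(recv) with some successor in Z. Already a fixed point.
Sat(E[recv U send]) = {s0, s2, s4, s6}
EF E[recv U send]: least fixpoint, start Z0 = {s0, s2, s4, s6}, add states with some successor in Z. Already a fixed point.
Sat(EF E[recv U send]) = {s0, s2, s4, s6}
EG (EF E[recv U send]): greatest fixpoint, start Z0 = {s0, s2, s4, s6}, keep only states in Sat with some successor in Z. Already a fixed point.
Sat(EG (EF E[recv U send])) = {s0, s2, s4, s6}
|Sat(EG (EF E[recv U send]))| = |{s0, s2, s4, s6}| = 4.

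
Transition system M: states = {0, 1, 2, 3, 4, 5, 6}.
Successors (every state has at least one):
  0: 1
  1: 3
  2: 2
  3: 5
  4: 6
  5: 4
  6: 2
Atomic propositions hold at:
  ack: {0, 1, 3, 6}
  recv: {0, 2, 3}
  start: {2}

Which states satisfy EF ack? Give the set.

EF ack: least fixpoint, start Z0 = {0, 1, 3, 6}, add states with some successor in Z. Z1 = {0, 1, 3, 4, 6}; Z2 = {0, 1, 3, 4, 5, 6}; fixed.
Sat(EF ack) = {0, 1, 3, 4, 5, 6}

{0, 1, 3, 4, 5, 6}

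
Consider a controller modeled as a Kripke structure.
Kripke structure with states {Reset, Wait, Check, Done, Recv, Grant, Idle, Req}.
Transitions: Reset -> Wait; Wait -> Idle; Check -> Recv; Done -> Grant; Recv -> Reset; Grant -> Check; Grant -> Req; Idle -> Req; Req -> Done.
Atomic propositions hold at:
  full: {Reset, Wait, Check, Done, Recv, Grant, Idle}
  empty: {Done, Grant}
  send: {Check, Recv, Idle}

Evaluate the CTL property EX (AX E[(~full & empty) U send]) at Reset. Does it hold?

Sat(~full) = {Req}
Sat(~full & empty) = ∅
E[(~full & empty) U send]: least fixpoint, start Z0 = Sat(send) = {Check, Recv, Idle}, add states in Sat(~full & empty) with some successor in Z. Already a fixed point.
Sat(E[(~full & empty) U send]) = {Check, Recv, Idle}
Sat(AX E[(~full & empty) U send]) = {s : every successor in {Check, Recv, Idle}} = {Wait, Check}
Sat(EX (AX E[(~full & empty) U send])) = {s : some successor in {Wait, Check}} = {Reset, Grant}
Reset ∈ Sat(EX (AX E[(~full & empty) U send])) = {Reset, Grant}, so the formula holds at Reset.

Yes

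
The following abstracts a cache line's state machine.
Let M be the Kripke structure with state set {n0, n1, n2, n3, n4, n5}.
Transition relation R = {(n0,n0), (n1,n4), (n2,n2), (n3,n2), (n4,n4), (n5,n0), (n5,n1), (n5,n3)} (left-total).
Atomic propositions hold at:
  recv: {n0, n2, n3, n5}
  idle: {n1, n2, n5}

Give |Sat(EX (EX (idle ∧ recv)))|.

Sat(idle ∧ recv) = {n2, n5}
Sat(EX (idle ∧ recv)) = {s : some successor in {n2, n5}} = {n2, n3}
Sat(EX (EX (idle ∧ recv))) = {s : some successor in {n2, n3}} = {n2, n3, n5}
|Sat(EX (EX (idle ∧ recv)))| = |{n2, n3, n5}| = 3.

3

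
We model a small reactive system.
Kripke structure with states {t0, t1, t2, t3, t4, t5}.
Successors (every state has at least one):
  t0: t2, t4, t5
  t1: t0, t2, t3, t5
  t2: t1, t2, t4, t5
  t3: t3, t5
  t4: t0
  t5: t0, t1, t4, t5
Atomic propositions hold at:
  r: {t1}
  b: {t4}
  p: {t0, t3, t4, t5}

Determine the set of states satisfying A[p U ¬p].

Sat(¬p) = {t1, t2}
A[p U ¬p]: least fixpoint, start Z0 = Sat(¬p) = {t1, t2}, add states in Sat(p) with every successor in Z. Already a fixed point.
Sat(A[p U ¬p]) = {t1, t2}

{t1, t2}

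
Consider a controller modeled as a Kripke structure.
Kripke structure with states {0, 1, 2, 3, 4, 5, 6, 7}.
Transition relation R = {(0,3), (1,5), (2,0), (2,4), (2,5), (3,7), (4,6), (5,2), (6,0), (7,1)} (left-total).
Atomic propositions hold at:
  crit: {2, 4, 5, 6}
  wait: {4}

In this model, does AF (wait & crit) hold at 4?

Sat(wait & crit) = {4}
AF (wait & crit): least fixpoint, start Z0 = {4}, add states with every successor in Z. Already a fixed point.
Sat(AF (wait & crit)) = {4}
4 ∈ Sat(AF (wait & crit)) = {4}, so the formula holds at 4.

Yes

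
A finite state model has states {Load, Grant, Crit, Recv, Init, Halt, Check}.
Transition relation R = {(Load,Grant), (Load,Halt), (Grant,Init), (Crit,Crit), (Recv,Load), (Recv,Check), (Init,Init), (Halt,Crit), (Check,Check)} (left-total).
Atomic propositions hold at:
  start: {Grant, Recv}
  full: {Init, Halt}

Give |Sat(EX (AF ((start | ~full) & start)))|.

Sat(~full) = {Load, Grant, Crit, Recv, Check}
Sat(start | ~full) = {Load, Grant, Crit, Recv, Check}
Sat((start | ~full) & start) = {Grant, Recv}
AF ((start | ~full) & start): least fixpoint, start Z0 = {Grant, Recv}, add states with every successor in Z. Already a fixed point.
Sat(AF ((start | ~full) & start)) = {Grant, Recv}
Sat(EX (AF ((start | ~full) & start))) = {s : some successor in {Grant, Recv}} = {Load}
|Sat(EX (AF ((start | ~full) & start)))| = |{Load}| = 1.

1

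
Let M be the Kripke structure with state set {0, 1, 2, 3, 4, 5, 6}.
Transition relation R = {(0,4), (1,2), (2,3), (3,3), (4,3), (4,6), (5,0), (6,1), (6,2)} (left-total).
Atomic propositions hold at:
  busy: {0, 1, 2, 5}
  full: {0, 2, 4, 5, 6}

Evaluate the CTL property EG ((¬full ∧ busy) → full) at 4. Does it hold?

Sat(¬full) = {1, 3}
Sat(¬full ∧ busy) = {1}
Sat((¬full ∧ busy) → full) = {0, 2, 3, 4, 5, 6}
EG ((¬full ∧ busy) → full): greatest fixpoint, start Z0 = {0, 2, 3, 4, 5, 6}, keep only states in Sat with some successor in Z. Already a fixed point.
Sat(EG ((¬full ∧ busy) → full)) = {0, 2, 3, 4, 5, 6}
4 ∈ Sat(EG ((¬full ∧ busy) → full)) = {0, 2, 3, 4, 5, 6}, so the formula holds at 4.

Yes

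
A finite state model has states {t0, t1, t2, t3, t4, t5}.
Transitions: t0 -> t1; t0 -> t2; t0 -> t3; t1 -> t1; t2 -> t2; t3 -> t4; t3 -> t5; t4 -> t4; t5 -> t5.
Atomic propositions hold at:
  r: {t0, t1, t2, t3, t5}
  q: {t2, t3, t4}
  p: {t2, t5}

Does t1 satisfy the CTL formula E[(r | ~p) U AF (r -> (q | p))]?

No

Sat(~p) = {t0, t1, t3, t4}
Sat(r | ~p) = {t0, t1, t2, t3, t4, t5}
Sat(q | p) = {t2, t3, t4, t5}
Sat(r -> (q | p)) = {t2, t3, t4, t5}
AF (r -> (q | p)): least fixpoint, start Z0 = {t2, t3, t4, t5}, add states with every successor in Z. Already a fixed point.
Sat(AF (r -> (q | p))) = {t2, t3, t4, t5}
E[(r | ~p) U AF (r -> (q | p))]: least fixpoint, start Z0 = Sat(AF (r -> (q | p))) = {t2, t3, t4, t5}, add states in Sat(r | ~p) with some successor in Z. Z1 = {t0, t2, t3, t4, t5}; fixed.
Sat(E[(r | ~p) U AF (r -> (q | p))]) = {t0, t2, t3, t4, t5}
t1 ∉ Sat(E[(r | ~p) U AF (r -> (q | p))]) = {t0, t2, t3, t4, t5}, so the formula does not hold at t1.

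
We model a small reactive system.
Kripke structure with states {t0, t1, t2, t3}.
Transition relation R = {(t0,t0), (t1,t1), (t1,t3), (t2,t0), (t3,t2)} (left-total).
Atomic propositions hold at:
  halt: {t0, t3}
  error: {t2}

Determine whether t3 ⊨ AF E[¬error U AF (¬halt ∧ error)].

Yes

Sat(¬error) = {t0, t1, t3}
Sat(¬halt) = {t1, t2}
Sat(¬halt ∧ error) = {t2}
AF (¬halt ∧ error): least fixpoint, start Z0 = {t2}, add states with every successor in Z. Z1 = {t2, t3}; fixed.
Sat(AF (¬halt ∧ error)) = {t2, t3}
E[¬error U AF (¬halt ∧ error)]: least fixpoint, start Z0 = Sat(AF (¬halt ∧ error)) = {t2, t3}, add states in Sat(¬error) with some successor in Z. Z1 = {t1, t2, t3}; fixed.
Sat(E[¬error U AF (¬halt ∧ error)]) = {t1, t2, t3}
AF E[¬error U AF (¬halt ∧ error)]: least fixpoint, start Z0 = {t1, t2, t3}, add states with every successor in Z. Already a fixed point.
Sat(AF E[¬error U AF (¬halt ∧ error)]) = {t1, t2, t3}
t3 ∈ Sat(AF E[¬error U AF (¬halt ∧ error)]) = {t1, t2, t3}, so the formula holds at t3.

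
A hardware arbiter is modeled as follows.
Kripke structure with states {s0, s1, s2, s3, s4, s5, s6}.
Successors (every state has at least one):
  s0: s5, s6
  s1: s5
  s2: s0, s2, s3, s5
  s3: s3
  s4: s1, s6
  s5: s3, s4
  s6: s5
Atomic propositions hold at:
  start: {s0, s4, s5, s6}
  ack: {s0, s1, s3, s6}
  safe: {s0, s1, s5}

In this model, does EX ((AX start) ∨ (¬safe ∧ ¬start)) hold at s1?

No

Sat(AX start) = {s : every successor in {s0, s4, s5, s6}} = {s0, s1, s6}
Sat(¬safe) = {s2, s3, s4, s6}
Sat(¬start) = {s1, s2, s3}
Sat(¬safe ∧ ¬start) = {s2, s3}
Sat((AX start) ∨ (¬safe ∧ ¬start)) = {s0, s1, s2, s3, s6}
Sat(EX ((AX start) ∨ (¬safe ∧ ¬start))) = {s : some successor in {s0, s1, s2, s3, s6}} = {s0, s2, s3, s4, s5}
s1 ∉ Sat(EX ((AX start) ∨ (¬safe ∧ ¬start))) = {s0, s2, s3, s4, s5}, so the formula does not hold at s1.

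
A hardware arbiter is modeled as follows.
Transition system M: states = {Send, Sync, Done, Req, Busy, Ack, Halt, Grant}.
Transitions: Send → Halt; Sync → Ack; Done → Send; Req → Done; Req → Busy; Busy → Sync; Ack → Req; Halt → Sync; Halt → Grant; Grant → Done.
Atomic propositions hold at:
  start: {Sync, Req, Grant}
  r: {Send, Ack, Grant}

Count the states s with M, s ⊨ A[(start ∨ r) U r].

4

Sat(start ∨ r) = {Send, Sync, Req, Ack, Grant}
A[(start ∨ r) U r]: least fixpoint, start Z0 = Sat(r) = {Send, Ack, Grant}, add states in Sat(start ∨ r) with every successor in Z. Z1 = {Send, Sync, Ack, Grant}; fixed.
Sat(A[(start ∨ r) U r]) = {Send, Sync, Ack, Grant}
|Sat(A[(start ∨ r) U r])| = |{Send, Sync, Ack, Grant}| = 4.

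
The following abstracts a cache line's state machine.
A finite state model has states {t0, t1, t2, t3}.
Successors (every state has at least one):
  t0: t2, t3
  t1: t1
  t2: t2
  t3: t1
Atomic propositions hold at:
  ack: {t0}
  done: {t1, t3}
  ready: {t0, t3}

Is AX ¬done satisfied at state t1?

Sat(¬done) = {t0, t2}
Sat(AX ¬done) = {s : every successor in {t0, t2}} = {t2}
t1 ∉ Sat(AX ¬done) = {t2}, so the formula does not hold at t1.

No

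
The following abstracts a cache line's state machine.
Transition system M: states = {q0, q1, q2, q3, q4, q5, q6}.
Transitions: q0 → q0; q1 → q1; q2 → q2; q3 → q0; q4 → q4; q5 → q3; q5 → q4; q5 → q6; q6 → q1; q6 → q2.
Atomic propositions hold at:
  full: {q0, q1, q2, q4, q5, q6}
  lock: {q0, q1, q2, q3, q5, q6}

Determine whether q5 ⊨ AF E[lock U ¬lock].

Yes

Sat(¬lock) = {q4}
E[lock U ¬lock]: least fixpoint, start Z0 = Sat(¬lock) = {q4}, add states in Sat(lock) with some successor in Z. Z1 = {q4, q5}; fixed.
Sat(E[lock U ¬lock]) = {q4, q5}
AF E[lock U ¬lock]: least fixpoint, start Z0 = {q4, q5}, add states with every successor in Z. Already a fixed point.
Sat(AF E[lock U ¬lock]) = {q4, q5}
q5 ∈ Sat(AF E[lock U ¬lock]) = {q4, q5}, so the formula holds at q5.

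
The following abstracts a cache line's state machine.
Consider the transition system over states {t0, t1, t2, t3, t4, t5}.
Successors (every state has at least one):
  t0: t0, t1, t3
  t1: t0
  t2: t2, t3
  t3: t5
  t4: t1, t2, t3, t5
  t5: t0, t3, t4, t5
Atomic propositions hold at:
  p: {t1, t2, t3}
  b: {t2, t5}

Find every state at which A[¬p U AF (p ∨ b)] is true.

{t1, t2, t3, t4, t5}

Sat(¬p) = {t0, t4, t5}
Sat(p ∨ b) = {t1, t2, t3, t5}
AF (p ∨ b): least fixpoint, start Z0 = {t1, t2, t3, t5}, add states with every successor in Z. Z1 = {t1, t2, t3, t4, t5}; fixed.
Sat(AF (p ∨ b)) = {t1, t2, t3, t4, t5}
A[¬p U AF (p ∨ b)]: least fixpoint, start Z0 = Sat(AF (p ∨ b)) = {t1, t2, t3, t4, t5}, add states in Sat(¬p) with every successor in Z. Already a fixed point.
Sat(A[¬p U AF (p ∨ b)]) = {t1, t2, t3, t4, t5}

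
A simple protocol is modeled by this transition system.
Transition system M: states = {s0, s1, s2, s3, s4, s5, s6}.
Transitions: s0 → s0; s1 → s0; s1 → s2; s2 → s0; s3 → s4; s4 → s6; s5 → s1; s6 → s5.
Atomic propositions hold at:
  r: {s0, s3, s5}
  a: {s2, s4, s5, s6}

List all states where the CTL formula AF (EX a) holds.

{s1, s3, s4, s5, s6}

Sat(EX a) = {s : some successor in {s2, s4, s5, s6}} = {s1, s3, s4, s6}
AF (EX a): least fixpoint, start Z0 = {s1, s3, s4, s6}, add states with every successor in Z. Z1 = {s1, s3, s4, s5, s6}; fixed.
Sat(AF (EX a)) = {s1, s3, s4, s5, s6}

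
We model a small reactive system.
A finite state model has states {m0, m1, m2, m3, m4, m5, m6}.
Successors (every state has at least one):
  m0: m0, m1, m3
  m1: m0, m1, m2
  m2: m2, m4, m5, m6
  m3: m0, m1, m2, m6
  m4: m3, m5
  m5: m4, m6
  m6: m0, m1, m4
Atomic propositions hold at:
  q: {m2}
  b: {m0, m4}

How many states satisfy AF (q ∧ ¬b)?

1

Sat(¬b) = {m1, m2, m3, m5, m6}
Sat(q ∧ ¬b) = {m2}
AF (q ∧ ¬b): least fixpoint, start Z0 = {m2}, add states with every successor in Z. Already a fixed point.
Sat(AF (q ∧ ¬b)) = {m2}
|Sat(AF (q ∧ ¬b))| = |{m2}| = 1.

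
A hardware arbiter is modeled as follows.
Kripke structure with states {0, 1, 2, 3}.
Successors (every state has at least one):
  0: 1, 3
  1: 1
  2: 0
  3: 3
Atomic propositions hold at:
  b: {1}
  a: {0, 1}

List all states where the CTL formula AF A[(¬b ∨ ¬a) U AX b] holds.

{1}

Sat(¬b) = {0, 2, 3}
Sat(¬a) = {2, 3}
Sat(¬b ∨ ¬a) = {0, 2, 3}
Sat(AX b) = {s : every successor in {1}} = {1}
A[(¬b ∨ ¬a) U AX b]: least fixpoint, start Z0 = Sat(AX b) = {1}, add states in Sat(¬b ∨ ¬a) with every successor in Z. Already a fixed point.
Sat(A[(¬b ∨ ¬a) U AX b]) = {1}
AF A[(¬b ∨ ¬a) U AX b]: least fixpoint, start Z0 = {1}, add states with every successor in Z. Already a fixed point.
Sat(AF A[(¬b ∨ ¬a) U AX b]) = {1}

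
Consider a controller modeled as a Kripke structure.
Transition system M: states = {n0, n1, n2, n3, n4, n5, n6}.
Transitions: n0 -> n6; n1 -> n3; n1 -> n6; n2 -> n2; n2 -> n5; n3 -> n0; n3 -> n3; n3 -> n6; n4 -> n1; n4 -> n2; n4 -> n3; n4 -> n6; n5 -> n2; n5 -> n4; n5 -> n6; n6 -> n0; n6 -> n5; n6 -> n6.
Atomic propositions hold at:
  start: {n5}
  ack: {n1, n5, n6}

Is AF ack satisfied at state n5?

Yes

AF ack: least fixpoint, start Z0 = {n1, n5, n6}, add states with every successor in Z. Z1 = {n0, n1, n5, n6}; fixed.
Sat(AF ack) = {n0, n1, n5, n6}
n5 ∈ Sat(AF ack) = {n0, n1, n5, n6}, so the formula holds at n5.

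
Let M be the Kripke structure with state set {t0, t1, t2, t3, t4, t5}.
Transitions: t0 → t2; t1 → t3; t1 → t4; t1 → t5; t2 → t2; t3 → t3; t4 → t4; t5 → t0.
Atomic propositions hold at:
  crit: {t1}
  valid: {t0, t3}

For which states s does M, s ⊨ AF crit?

AF crit: least fixpoint, start Z0 = {t1}, add states with every successor in Z. Already a fixed point.
Sat(AF crit) = {t1}

{t1}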